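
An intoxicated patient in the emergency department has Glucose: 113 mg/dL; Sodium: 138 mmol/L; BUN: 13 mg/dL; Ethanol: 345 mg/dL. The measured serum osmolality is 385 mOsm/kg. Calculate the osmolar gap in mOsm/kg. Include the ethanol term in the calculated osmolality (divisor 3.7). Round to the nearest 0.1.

4.8 mOsm/kg

Calculated osmolality = 2·Na + glucose/18 + BUN/2.8 + ethanol/3.7
= 2·138 + 113/18 + 13/2.8 + 345/3.7
= 276 + 6.28 + 4.64 + 93.24
= 380.16 mOsm/kg ≈ 380.2 mOsm/kg
Osmolar gap = measured − calculated = 385 − 380.2 = 4.8 mOsm/kg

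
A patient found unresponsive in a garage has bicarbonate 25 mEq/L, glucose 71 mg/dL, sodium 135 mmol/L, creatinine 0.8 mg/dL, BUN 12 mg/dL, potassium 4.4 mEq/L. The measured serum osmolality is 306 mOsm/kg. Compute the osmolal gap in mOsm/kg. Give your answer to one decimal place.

Calculated osmolality = 2·Na + glucose/18 + BUN/2.8
= 2·135 + 71/18 + 12/2.8
= 270 + 3.94 + 4.29
= 278.23 mOsm/kg ≈ 278.2 mOsm/kg
Osmolar gap = measured − calculated = 306 − 278.2 = 27.8 mOsm/kg

27.8 mOsm/kg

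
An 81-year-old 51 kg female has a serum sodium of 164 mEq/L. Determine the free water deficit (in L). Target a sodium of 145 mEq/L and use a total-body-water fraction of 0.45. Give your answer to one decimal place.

3.0 L

TBW = 0.45 · 51 = 22.95 L
Free water deficit = TBW · (Na/145 − 1)
= 22.95 · (164/145 − 1)
= 22.95 · 0.131
= 3.01 L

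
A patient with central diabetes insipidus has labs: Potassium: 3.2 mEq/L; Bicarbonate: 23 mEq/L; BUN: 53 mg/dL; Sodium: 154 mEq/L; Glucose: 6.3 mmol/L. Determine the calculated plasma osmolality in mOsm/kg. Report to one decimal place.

Calculated osmolality = 2·Na + glucose + BUN/2.8
= 2·154 + 6.3 + 53/2.8
= 308 + 6.30 + 18.93
= 333.23 mOsm/kg

333.2 mOsm/kg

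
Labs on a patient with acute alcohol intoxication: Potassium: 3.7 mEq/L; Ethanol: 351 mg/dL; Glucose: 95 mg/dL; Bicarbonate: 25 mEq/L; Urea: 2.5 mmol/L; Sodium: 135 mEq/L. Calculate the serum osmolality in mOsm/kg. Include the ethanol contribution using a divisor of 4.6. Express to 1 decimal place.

354.1 mOsm/kg

Calculated osmolality = 2·Na + glucose/18 + urea + ethanol/4.6
= 2·135 + 95/18 + 2.5 + 351/4.6
= 270 + 5.28 + 2.50 + 76.30
= 354.08 mOsm/kg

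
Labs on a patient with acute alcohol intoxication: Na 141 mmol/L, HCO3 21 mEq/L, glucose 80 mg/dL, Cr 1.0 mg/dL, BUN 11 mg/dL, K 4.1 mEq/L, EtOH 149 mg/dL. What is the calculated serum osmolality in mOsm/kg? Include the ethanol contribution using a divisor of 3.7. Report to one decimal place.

Calculated osmolality = 2·Na + glucose/18 + BUN/2.8 + ethanol/3.7
= 2·141 + 80/18 + 11/2.8 + 149/3.7
= 282 + 4.44 + 3.93 + 40.27
= 330.64 mOsm/kg

330.6 mOsm/kg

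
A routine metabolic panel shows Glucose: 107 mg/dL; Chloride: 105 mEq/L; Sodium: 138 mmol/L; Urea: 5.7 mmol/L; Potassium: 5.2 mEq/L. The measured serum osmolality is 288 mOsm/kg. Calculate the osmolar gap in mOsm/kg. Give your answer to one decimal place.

Calculated osmolality = 2·Na + glucose/18 + urea
= 2·138 + 107/18 + 5.7
= 276 + 5.94 + 5.70
= 287.64 mOsm/kg ≈ 287.6 mOsm/kg
Osmolar gap = measured − calculated = 288 − 287.6 = 0.4 mOsm/kg

0.4 mOsm/kg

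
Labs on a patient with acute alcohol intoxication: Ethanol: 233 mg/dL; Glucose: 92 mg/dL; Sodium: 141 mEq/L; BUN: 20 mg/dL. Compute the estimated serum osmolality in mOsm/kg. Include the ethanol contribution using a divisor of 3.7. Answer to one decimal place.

Calculated osmolality = 2·Na + glucose/18 + BUN/2.8 + ethanol/3.7
= 2·141 + 92/18 + 20/2.8 + 233/3.7
= 282 + 5.11 + 7.14 + 62.97
= 357.22 mOsm/kg

357.2 mOsm/kg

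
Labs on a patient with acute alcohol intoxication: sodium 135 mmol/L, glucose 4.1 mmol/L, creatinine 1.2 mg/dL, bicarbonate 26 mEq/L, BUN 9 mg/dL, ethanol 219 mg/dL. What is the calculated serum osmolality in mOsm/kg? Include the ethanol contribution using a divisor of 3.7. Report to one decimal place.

336.5 mOsm/kg

Calculated osmolality = 2·Na + glucose + BUN/2.8 + ethanol/3.7
= 2·135 + 4.1 + 9/2.8 + 219/3.7
= 270 + 4.10 + 3.21 + 59.19
= 336.5 mOsm/kg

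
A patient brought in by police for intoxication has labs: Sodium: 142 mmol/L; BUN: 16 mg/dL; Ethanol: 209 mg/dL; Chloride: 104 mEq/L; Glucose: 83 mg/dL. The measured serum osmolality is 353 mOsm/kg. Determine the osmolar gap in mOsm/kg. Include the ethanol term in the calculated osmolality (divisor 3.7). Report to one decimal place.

Calculated osmolality = 2·Na + glucose/18 + BUN/2.8 + ethanol/3.7
= 2·142 + 83/18 + 16/2.8 + 209/3.7
= 284 + 4.61 + 5.71 + 56.49
= 350.81 mOsm/kg ≈ 350.8 mOsm/kg
Osmolar gap = measured − calculated = 353 − 350.8 = 2.2 mOsm/kg

2.2 mOsm/kg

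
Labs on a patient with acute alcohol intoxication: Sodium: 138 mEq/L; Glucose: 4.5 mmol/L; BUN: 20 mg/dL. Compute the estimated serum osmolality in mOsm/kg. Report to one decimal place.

287.6 mOsm/kg

Calculated osmolality = 2·Na + glucose + BUN/2.8
= 2·138 + 4.5 + 20/2.8
= 276 + 4.50 + 7.14
= 287.64 mOsm/kg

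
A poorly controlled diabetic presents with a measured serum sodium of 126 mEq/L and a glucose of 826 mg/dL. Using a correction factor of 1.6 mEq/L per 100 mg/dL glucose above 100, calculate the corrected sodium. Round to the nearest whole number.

138 mEq/L

Corrected Na = measured Na + 1.6 · (glucose − 100)/100
= 126 + 1.6 · (826 − 100)/100
= 126 + 11.6
= 137.6 mEq/L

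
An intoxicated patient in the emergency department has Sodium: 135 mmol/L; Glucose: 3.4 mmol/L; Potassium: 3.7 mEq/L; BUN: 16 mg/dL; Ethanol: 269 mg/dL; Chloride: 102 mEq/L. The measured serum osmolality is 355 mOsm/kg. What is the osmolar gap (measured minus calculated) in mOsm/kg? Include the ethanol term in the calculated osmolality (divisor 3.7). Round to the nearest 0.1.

Calculated osmolality = 2·Na + glucose + BUN/2.8 + ethanol/3.7
= 2·135 + 3.4 + 16/2.8 + 269/3.7
= 270 + 3.40 + 5.71 + 72.70
= 351.81 mOsm/kg ≈ 351.8 mOsm/kg
Osmolar gap = measured − calculated = 355 − 351.8 = 3.2 mOsm/kg

3.2 mOsm/kg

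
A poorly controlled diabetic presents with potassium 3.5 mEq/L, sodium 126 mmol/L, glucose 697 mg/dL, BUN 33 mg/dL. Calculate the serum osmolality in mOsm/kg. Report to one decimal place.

Calculated osmolality = 2·Na + glucose/18 + BUN/2.8
= 2·126 + 697/18 + 33/2.8
= 252 + 38.72 + 11.79
= 302.51 mOsm/kg

302.5 mOsm/kg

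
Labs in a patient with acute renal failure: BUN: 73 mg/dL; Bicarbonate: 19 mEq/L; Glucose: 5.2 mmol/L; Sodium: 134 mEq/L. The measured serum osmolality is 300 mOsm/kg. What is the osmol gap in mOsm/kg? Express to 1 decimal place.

0.7 mOsm/kg

Calculated osmolality = 2·Na + glucose + BUN/2.8
= 2·134 + 5.2 + 73/2.8
= 268 + 5.20 + 26.07
= 299.27 mOsm/kg ≈ 299.3 mOsm/kg
Osmolar gap = measured − calculated = 300 − 299.3 = 0.7 mOsm/kg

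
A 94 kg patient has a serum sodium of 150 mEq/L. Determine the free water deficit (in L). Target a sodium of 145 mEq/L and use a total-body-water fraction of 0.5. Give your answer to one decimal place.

1.6 L

TBW = 0.5 · 94 = 47 L
Free water deficit = TBW · (Na/145 − 1)
= 47 · (150/145 − 1)
= 47 · 0.0345
= 1.62 L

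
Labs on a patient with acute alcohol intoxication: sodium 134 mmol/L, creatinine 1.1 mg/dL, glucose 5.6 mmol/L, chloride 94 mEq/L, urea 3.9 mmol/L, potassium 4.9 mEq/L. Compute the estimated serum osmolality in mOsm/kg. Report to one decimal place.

277.5 mOsm/kg

Calculated osmolality = 2·Na + glucose + urea
= 2·134 + 5.6 + 3.9
= 268 + 5.60 + 3.90
= 277.5 mOsm/kg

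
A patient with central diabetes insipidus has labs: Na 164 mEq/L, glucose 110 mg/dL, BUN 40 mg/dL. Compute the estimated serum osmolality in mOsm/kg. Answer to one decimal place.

Calculated osmolality = 2·Na + glucose/18 + BUN/2.8
= 2·164 + 110/18 + 40/2.8
= 328 + 6.11 + 14.29
= 348.4 mOsm/kg

348.4 mOsm/kg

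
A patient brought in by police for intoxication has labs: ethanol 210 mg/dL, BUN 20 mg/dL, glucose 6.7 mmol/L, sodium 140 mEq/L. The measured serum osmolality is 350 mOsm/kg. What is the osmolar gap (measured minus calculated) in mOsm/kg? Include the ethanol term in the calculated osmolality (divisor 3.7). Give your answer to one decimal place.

-0.6 mOsm/kg

Calculated osmolality = 2·Na + glucose + BUN/2.8 + ethanol/3.7
= 2·140 + 6.7 + 20/2.8 + 210/3.7
= 280 + 6.70 + 7.14 + 56.76
= 350.6 mOsm/kg ≈ 350.6 mOsm/kg
Osmolar gap = measured − calculated = 350 − 350.6 = -0.6 mOsm/kg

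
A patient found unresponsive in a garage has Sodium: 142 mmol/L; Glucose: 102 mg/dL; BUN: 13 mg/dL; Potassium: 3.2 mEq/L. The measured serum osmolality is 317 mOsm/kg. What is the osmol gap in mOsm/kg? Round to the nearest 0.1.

22.7 mOsm/kg

Calculated osmolality = 2·Na + glucose/18 + BUN/2.8
= 2·142 + 102/18 + 13/2.8
= 284 + 5.67 + 4.64
= 294.31 mOsm/kg ≈ 294.3 mOsm/kg
Osmolar gap = measured − calculated = 317 − 294.3 = 22.7 mOsm/kg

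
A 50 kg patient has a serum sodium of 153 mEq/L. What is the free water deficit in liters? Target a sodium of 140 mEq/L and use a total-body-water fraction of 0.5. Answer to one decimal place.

TBW = 0.5 · 50 = 25 L
Free water deficit = TBW · (Na/140 − 1)
= 25 · (153/140 − 1)
= 25 · 0.0929
= 2.32 L

2.3 L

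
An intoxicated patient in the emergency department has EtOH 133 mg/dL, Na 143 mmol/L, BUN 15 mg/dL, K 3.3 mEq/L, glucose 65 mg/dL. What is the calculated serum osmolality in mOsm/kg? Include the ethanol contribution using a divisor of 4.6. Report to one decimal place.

323.9 mOsm/kg

Calculated osmolality = 2·Na + glucose/18 + BUN/2.8 + ethanol/4.6
= 2·143 + 65/18 + 15/2.8 + 133/4.6
= 286 + 3.61 + 5.36 + 28.91
= 323.88 mOsm/kg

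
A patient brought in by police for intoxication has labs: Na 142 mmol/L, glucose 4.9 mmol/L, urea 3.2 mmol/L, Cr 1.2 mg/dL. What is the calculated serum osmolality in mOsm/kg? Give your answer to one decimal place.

Calculated osmolality = 2·Na + glucose + urea
= 2·142 + 4.9 + 3.2
= 284 + 4.90 + 3.20
= 292.1 mOsm/kg

292.1 mOsm/kg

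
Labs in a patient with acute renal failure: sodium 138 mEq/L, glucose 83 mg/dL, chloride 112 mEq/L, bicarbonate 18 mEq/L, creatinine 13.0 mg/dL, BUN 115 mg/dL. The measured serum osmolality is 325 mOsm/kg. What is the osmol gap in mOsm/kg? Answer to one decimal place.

3.3 mOsm/kg

Calculated osmolality = 2·Na + glucose/18 + BUN/2.8
= 2·138 + 83/18 + 115/2.8
= 276 + 4.61 + 41.07
= 321.68 mOsm/kg ≈ 321.7 mOsm/kg
Osmolar gap = measured − calculated = 325 − 321.7 = 3.3 mOsm/kg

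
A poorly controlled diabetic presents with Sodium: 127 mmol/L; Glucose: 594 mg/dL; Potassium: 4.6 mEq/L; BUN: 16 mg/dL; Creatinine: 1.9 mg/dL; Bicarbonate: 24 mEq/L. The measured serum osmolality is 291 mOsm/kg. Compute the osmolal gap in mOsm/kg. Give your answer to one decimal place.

-1.7 mOsm/kg

Calculated osmolality = 2·Na + glucose/18 + BUN/2.8
= 2·127 + 594/18 + 16/2.8
= 254 + 33 + 5.71
= 292.71 mOsm/kg ≈ 292.7 mOsm/kg
Osmolar gap = measured − calculated = 291 − 292.7 = -1.7 mOsm/kg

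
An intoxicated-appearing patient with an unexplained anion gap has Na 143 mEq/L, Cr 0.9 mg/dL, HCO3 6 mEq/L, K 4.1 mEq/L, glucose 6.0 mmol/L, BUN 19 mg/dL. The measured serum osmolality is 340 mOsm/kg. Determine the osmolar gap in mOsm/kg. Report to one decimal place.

41.2 mOsm/kg

Calculated osmolality = 2·Na + glucose + BUN/2.8
= 2·143 + 6 + 19/2.8
= 286 + 6 + 6.79
= 298.79 mOsm/kg ≈ 298.8 mOsm/kg
Osmolar gap = measured − calculated = 340 − 298.8 = 41.2 mOsm/kg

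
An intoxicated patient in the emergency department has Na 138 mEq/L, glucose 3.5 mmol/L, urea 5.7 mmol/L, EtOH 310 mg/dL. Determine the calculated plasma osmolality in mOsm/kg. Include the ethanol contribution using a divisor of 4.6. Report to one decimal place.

352.6 mOsm/kg

Calculated osmolality = 2·Na + glucose + urea + ethanol/4.6
= 2·138 + 3.5 + 5.7 + 310/4.6
= 276 + 3.50 + 5.70 + 67.39
= 352.59 mOsm/kg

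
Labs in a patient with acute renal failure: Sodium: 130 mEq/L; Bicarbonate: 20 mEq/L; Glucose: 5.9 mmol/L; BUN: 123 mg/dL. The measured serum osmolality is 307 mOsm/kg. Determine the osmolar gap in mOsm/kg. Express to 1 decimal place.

-2.8 mOsm/kg

Calculated osmolality = 2·Na + glucose + BUN/2.8
= 2·130 + 5.9 + 123/2.8
= 260 + 5.90 + 43.93
= 309.83 mOsm/kg ≈ 309.8 mOsm/kg
Osmolar gap = measured − calculated = 307 − 309.8 = -2.8 mOsm/kg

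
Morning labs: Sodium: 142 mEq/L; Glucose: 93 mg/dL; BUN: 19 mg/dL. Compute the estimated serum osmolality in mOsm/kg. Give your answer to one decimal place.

296.0 mOsm/kg

Calculated osmolality = 2·Na + glucose/18 + BUN/2.8
= 2·142 + 93/18 + 19/2.8
= 284 + 5.17 + 6.79
= 295.96 mOsm/kg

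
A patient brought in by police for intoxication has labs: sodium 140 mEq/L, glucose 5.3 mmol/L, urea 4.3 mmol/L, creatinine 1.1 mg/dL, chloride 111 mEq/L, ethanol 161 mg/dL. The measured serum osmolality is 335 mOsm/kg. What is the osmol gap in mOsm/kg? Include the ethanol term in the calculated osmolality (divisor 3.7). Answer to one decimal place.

1.9 mOsm/kg

Calculated osmolality = 2·Na + glucose + urea + ethanol/3.7
= 2·140 + 5.3 + 4.3 + 161/3.7
= 280 + 5.30 + 4.30 + 43.51
= 333.11 mOsm/kg ≈ 333.1 mOsm/kg
Osmolar gap = measured − calculated = 335 − 333.1 = 1.9 mOsm/kg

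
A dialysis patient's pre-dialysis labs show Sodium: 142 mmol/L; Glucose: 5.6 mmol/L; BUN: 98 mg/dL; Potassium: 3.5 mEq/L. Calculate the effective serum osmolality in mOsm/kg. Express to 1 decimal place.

289.6 mOsm/kg

Effective osmolality excludes urea (freely permeant across cell membranes):
2·Na + glucose
= 2·142 + 5.6
= 284 + 5.6
= 289.6 mOsm/kg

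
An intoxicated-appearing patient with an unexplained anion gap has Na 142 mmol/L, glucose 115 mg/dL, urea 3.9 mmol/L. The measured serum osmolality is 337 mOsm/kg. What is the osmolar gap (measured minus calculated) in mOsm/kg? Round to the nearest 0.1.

Calculated osmolality = 2·Na + glucose/18 + urea
= 2·142 + 115/18 + 3.9
= 284 + 6.39 + 3.90
= 294.29 mOsm/kg ≈ 294.3 mOsm/kg
Osmolar gap = measured − calculated = 337 − 294.3 = 42.7 mOsm/kg

42.7 mOsm/kg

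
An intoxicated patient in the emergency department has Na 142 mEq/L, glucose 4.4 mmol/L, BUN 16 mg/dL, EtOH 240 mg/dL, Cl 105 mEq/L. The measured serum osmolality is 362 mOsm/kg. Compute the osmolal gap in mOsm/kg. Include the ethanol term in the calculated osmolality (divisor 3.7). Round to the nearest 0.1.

3.0 mOsm/kg

Calculated osmolality = 2·Na + glucose + BUN/2.8 + ethanol/3.7
= 2·142 + 4.4 + 16/2.8 + 240/3.7
= 284 + 4.40 + 5.71 + 64.86
= 358.97 mOsm/kg ≈ 359.0 mOsm/kg
Osmolar gap = measured − calculated = 362 − 359.0 = 3.0 mOsm/kg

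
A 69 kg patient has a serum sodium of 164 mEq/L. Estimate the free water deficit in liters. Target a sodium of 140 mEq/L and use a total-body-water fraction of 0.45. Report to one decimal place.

5.3 L

TBW = 0.45 · 69 = 31.05 L
Free water deficit = TBW · (Na/140 − 1)
= 31.05 · (164/140 − 1)
= 31.05 · 0.1714
= 5.32 L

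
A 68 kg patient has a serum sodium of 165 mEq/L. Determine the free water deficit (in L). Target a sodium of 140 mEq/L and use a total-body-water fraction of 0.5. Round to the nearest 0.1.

6.1 L

TBW = 0.5 · 68 = 34 L
Free water deficit = TBW · (Na/140 − 1)
= 34 · (165/140 − 1)
= 34 · 0.1786
= 6.07 L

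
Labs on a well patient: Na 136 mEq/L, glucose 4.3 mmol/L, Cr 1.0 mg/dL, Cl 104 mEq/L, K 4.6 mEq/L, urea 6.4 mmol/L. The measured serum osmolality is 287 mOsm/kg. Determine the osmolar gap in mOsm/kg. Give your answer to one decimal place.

Calculated osmolality = 2·Na + glucose + urea
= 2·136 + 4.3 + 6.4
= 272 + 4.30 + 6.40
= 282.7 mOsm/kg ≈ 282.7 mOsm/kg
Osmolar gap = measured − calculated = 287 − 282.7 = 4.3 mOsm/kg

4.3 mOsm/kg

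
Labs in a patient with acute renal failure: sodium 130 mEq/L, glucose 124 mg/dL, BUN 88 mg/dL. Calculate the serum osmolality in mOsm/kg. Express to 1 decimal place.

298.3 mOsm/kg

Calculated osmolality = 2·Na + glucose/18 + BUN/2.8
= 2·130 + 124/18 + 88/2.8
= 260 + 6.89 + 31.43
= 298.32 mOsm/kg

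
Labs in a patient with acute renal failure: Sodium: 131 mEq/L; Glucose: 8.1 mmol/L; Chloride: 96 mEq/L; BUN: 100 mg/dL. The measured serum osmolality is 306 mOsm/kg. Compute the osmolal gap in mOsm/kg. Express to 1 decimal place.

Calculated osmolality = 2·Na + glucose + BUN/2.8
= 2·131 + 8.1 + 100/2.8
= 262 + 8.10 + 35.71
= 305.81 mOsm/kg ≈ 305.8 mOsm/kg
Osmolar gap = measured − calculated = 306 − 305.8 = 0.2 mOsm/kg

0.2 mOsm/kg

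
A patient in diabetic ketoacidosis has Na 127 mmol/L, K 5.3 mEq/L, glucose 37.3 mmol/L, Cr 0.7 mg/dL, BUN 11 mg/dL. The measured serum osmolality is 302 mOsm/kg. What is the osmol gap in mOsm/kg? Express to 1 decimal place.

Calculated osmolality = 2·Na + glucose + BUN/2.8
= 2·127 + 37.3 + 11/2.8
= 254 + 37.30 + 3.93
= 295.23 mOsm/kg ≈ 295.2 mOsm/kg
Osmolar gap = measured − calculated = 302 − 295.2 = 6.8 mOsm/kg

6.8 mOsm/kg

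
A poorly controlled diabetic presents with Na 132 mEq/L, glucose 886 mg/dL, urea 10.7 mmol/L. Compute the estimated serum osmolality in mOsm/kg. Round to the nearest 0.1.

Calculated osmolality = 2·Na + glucose/18 + urea
= 2·132 + 886/18 + 10.7
= 264 + 49.22 + 10.70
= 323.92 mOsm/kg

323.9 mOsm/kg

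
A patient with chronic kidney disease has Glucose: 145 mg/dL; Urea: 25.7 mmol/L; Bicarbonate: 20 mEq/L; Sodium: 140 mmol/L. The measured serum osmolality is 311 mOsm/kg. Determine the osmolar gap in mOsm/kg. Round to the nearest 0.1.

Calculated osmolality = 2·Na + glucose/18 + urea
= 2·140 + 145/18 + 25.7
= 280 + 8.06 + 25.70
= 313.76 mOsm/kg ≈ 313.8 mOsm/kg
Osmolar gap = measured − calculated = 311 − 313.8 = -2.8 mOsm/kg

-2.8 mOsm/kg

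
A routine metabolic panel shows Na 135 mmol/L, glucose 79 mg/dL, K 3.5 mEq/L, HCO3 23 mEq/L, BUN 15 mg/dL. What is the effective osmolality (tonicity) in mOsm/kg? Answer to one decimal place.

Effective osmolality excludes urea (freely permeant across cell membranes):
2·Na + glucose/18
= 2·135 + 79/18
= 270 + 4.39
= 274.39 mOsm/kg

274.4 mOsm/kg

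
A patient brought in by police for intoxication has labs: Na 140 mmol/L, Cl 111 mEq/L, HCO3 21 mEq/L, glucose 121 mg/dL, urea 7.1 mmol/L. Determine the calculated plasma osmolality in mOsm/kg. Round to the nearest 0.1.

Calculated osmolality = 2·Na + glucose/18 + urea
= 2·140 + 121/18 + 7.1
= 280 + 6.72 + 7.10
= 293.82 mOsm/kg

293.8 mOsm/kg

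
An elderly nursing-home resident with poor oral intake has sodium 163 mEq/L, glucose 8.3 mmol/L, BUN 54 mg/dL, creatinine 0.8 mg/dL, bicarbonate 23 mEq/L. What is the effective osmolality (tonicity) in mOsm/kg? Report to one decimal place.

Effective osmolality excludes urea (freely permeant across cell membranes):
2·Na + glucose
= 2·163 + 8.3
= 326 + 8.3
= 334.3 mOsm/kg

334.3 mOsm/kg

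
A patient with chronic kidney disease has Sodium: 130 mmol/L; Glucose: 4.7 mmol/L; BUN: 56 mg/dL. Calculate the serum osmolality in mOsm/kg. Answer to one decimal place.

Calculated osmolality = 2·Na + glucose + BUN/2.8
= 2·130 + 4.7 + 56/2.8
= 260 + 4.70 + 20
= 284.7 mOsm/kg

284.7 mOsm/kg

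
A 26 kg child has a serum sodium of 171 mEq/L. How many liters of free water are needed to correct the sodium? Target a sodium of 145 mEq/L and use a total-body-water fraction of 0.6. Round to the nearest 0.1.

TBW = 0.6 · 26 = 15.6 L
Free water deficit = TBW · (Na/145 − 1)
= 15.6 · (171/145 − 1)
= 15.6 · 0.1793
= 2.8 L

2.8 L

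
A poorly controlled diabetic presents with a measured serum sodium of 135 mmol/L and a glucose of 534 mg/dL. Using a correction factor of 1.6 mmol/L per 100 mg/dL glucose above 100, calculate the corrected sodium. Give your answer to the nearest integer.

Corrected Na = measured Na + 1.6 · (glucose − 100)/100
= 135 + 1.6 · (534 − 100)/100
= 135 + 6.9
= 141.9 mmol/L

142 mmol/L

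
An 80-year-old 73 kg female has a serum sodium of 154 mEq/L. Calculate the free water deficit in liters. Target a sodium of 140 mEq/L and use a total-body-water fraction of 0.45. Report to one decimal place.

TBW = 0.45 · 73 = 32.85 L
Free water deficit = TBW · (Na/140 − 1)
= 32.85 · (154/140 − 1)
= 32.85 · 0.1
= 3.29 L

3.3 L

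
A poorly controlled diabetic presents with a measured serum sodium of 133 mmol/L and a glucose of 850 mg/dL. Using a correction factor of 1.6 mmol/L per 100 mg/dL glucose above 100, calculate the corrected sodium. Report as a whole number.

Corrected Na = measured Na + 1.6 · (glucose − 100)/100
= 133 + 1.6 · (850 − 100)/100
= 133 + 12
= 145 mmol/L

145 mmol/L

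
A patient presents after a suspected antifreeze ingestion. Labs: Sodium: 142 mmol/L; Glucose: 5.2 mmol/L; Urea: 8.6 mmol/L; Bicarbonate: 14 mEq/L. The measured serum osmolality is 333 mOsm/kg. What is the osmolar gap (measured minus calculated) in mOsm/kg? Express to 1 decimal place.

Calculated osmolality = 2·Na + glucose + urea
= 2·142 + 5.2 + 8.6
= 284 + 5.20 + 8.60
= 297.8 mOsm/kg ≈ 297.8 mOsm/kg
Osmolar gap = measured − calculated = 333 − 297.8 = 35.2 mOsm/kg

35.2 mOsm/kg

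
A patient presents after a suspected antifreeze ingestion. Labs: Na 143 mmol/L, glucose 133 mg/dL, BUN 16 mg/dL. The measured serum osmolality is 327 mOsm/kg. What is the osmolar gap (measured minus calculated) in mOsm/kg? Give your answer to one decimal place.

27.9 mOsm/kg

Calculated osmolality = 2·Na + glucose/18 + BUN/2.8
= 2·143 + 133/18 + 16/2.8
= 286 + 7.39 + 5.71
= 299.1 mOsm/kg ≈ 299.1 mOsm/kg
Osmolar gap = measured − calculated = 327 − 299.1 = 27.9 mOsm/kg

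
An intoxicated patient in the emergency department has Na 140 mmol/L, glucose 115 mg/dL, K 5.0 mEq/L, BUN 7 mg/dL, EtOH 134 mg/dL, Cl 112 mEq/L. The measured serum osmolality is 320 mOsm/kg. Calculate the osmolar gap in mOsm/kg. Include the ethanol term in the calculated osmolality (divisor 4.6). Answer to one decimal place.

2.0 mOsm/kg

Calculated osmolality = 2·Na + glucose/18 + BUN/2.8 + ethanol/4.6
= 2·140 + 115/18 + 7/2.8 + 134/4.6
= 280 + 6.39 + 2.50 + 29.13
= 318.02 mOsm/kg ≈ 318.0 mOsm/kg
Osmolar gap = measured − calculated = 320 − 318.0 = 2.0 mOsm/kg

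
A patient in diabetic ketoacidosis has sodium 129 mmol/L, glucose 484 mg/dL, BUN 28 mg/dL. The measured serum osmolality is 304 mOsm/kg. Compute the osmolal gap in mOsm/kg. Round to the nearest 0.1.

Calculated osmolality = 2·Na + glucose/18 + BUN/2.8
= 2·129 + 484/18 + 28/2.8
= 258 + 26.89 + 10
= 294.89 mOsm/kg ≈ 294.9 mOsm/kg
Osmolar gap = measured − calculated = 304 − 294.9 = 9.1 mOsm/kg

9.1 mOsm/kg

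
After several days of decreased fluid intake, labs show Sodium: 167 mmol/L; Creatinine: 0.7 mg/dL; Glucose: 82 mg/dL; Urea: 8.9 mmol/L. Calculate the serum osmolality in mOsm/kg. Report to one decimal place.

Calculated osmolality = 2·Na + glucose/18 + urea
= 2·167 + 82/18 + 8.9
= 334 + 4.56 + 8.90
= 347.46 mOsm/kg

347.5 mOsm/kg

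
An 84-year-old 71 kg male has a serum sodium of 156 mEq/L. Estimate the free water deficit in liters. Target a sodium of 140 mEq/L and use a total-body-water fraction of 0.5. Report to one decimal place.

TBW = 0.5 · 71 = 35.5 L
Free water deficit = TBW · (Na/140 − 1)
= 35.5 · (156/140 − 1)
= 35.5 · 0.1143
= 4.06 L

4.1 L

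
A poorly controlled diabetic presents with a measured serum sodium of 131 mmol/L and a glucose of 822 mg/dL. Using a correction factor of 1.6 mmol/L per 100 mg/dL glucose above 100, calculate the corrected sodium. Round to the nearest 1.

143 mmol/L

Corrected Na = measured Na + 1.6 · (glucose − 100)/100
= 131 + 1.6 · (822 − 100)/100
= 131 + 11.6
= 142.6 mmol/L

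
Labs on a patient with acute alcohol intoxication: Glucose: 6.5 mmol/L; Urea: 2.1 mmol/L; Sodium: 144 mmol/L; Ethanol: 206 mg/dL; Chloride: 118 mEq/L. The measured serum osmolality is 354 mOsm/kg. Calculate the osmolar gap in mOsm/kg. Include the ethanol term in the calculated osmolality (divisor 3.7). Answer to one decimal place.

1.7 mOsm/kg

Calculated osmolality = 2·Na + glucose + urea + ethanol/3.7
= 2·144 + 6.5 + 2.1 + 206/3.7
= 288 + 6.50 + 2.10 + 55.68
= 352.28 mOsm/kg ≈ 352.3 mOsm/kg
Osmolar gap = measured − calculated = 354 − 352.3 = 1.7 mOsm/kg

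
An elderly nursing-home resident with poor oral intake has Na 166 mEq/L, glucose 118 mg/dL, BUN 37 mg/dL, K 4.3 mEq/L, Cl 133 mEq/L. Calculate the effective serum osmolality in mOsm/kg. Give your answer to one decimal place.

Effective osmolality excludes urea (freely permeant across cell membranes):
2·Na + glucose/18
= 2·166 + 118/18
= 332 + 6.56
= 338.56 mOsm/kg

338.6 mOsm/kg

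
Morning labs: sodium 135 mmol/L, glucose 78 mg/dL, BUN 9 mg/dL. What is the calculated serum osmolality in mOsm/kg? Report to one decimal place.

277.5 mOsm/kg

Calculated osmolality = 2·Na + glucose/18 + BUN/2.8
= 2·135 + 78/18 + 9/2.8
= 270 + 4.33 + 3.21
= 277.54 mOsm/kg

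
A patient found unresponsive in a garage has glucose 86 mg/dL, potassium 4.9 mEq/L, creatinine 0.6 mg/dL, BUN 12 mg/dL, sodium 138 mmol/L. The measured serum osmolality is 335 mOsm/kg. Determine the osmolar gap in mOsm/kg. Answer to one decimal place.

Calculated osmolality = 2·Na + glucose/18 + BUN/2.8
= 2·138 + 86/18 + 12/2.8
= 276 + 4.78 + 4.29
= 285.07 mOsm/kg ≈ 285.1 mOsm/kg
Osmolar gap = measured − calculated = 335 − 285.1 = 49.9 mOsm/kg

49.9 mOsm/kg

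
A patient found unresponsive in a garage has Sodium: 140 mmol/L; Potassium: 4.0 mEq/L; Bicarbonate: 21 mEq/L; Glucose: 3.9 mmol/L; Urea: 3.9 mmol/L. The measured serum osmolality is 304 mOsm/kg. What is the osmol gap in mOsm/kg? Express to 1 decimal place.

Calculated osmolality = 2·Na + glucose + urea
= 2·140 + 3.9 + 3.9
= 280 + 3.90 + 3.90
= 287.8 mOsm/kg ≈ 287.8 mOsm/kg
Osmolar gap = measured − calculated = 304 − 287.8 = 16.2 mOsm/kg

16.2 mOsm/kg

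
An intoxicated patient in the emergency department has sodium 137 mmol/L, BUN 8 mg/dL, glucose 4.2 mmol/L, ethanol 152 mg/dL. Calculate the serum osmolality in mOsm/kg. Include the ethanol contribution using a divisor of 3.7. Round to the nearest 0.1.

Calculated osmolality = 2·Na + glucose + BUN/2.8 + ethanol/3.7
= 2·137 + 4.2 + 8/2.8 + 152/3.7
= 274 + 4.20 + 2.86 + 41.08
= 322.14 mOsm/kg

322.1 mOsm/kg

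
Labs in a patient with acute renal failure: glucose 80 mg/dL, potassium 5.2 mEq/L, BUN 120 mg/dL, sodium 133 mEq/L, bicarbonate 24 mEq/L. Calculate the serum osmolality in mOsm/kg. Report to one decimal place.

Calculated osmolality = 2·Na + glucose/18 + BUN/2.8
= 2·133 + 80/18 + 120/2.8
= 266 + 4.44 + 42.86
= 313.3 mOsm/kg

313.3 mOsm/kg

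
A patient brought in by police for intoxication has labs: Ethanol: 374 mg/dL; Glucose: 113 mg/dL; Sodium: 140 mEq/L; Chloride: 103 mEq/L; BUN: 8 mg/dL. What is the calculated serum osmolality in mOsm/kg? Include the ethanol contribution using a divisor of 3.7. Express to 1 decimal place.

390.2 mOsm/kg

Calculated osmolality = 2·Na + glucose/18 + BUN/2.8 + ethanol/3.7
= 2·140 + 113/18 + 8/2.8 + 374/3.7
= 280 + 6.28 + 2.86 + 101.08
= 390.22 mOsm/kg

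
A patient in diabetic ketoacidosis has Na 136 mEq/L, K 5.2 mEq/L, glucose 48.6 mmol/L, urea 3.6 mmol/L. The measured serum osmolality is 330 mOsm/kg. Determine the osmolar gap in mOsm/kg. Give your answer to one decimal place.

Calculated osmolality = 2·Na + glucose + urea
= 2·136 + 48.6 + 3.6
= 272 + 48.60 + 3.60
= 324.2 mOsm/kg ≈ 324.2 mOsm/kg
Osmolar gap = measured − calculated = 330 − 324.2 = 5.8 mOsm/kg

5.8 mOsm/kg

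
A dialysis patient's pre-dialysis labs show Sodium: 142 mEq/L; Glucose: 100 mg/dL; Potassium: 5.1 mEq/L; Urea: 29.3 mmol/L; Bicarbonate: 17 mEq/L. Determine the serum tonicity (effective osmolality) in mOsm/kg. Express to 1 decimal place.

Effective osmolality excludes urea (freely permeant across cell membranes):
2·Na + glucose/18
= 2·142 + 100/18
= 284 + 5.56
= 289.56 mOsm/kg

289.6 mOsm/kg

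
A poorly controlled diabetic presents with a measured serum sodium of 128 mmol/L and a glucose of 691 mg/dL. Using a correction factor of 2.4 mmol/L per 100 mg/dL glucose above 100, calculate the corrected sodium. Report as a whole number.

Corrected Na = measured Na + 2.4 · (glucose − 100)/100
= 128 + 2.4 · (691 − 100)/100
= 128 + 14.2
= 142.2 mmol/L

142 mmol/L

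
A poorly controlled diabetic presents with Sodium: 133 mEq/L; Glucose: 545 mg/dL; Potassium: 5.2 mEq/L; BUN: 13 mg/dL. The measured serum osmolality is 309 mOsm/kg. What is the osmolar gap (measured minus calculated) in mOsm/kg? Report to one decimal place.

8.1 mOsm/kg

Calculated osmolality = 2·Na + glucose/18 + BUN/2.8
= 2·133 + 545/18 + 13/2.8
= 266 + 30.28 + 4.64
= 300.92 mOsm/kg ≈ 300.9 mOsm/kg
Osmolar gap = measured − calculated = 309 − 300.9 = 8.1 mOsm/kg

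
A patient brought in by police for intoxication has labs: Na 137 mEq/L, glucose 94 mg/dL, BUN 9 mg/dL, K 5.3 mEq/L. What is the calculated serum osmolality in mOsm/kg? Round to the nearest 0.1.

Calculated osmolality = 2·Na + glucose/18 + BUN/2.8
= 2·137 + 94/18 + 9/2.8
= 274 + 5.22 + 3.21
= 282.43 mOsm/kg

282.4 mOsm/kg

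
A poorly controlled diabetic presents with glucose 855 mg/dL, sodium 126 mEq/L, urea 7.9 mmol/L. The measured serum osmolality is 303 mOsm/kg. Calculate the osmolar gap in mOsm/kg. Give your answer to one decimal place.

Calculated osmolality = 2·Na + glucose/18 + urea
= 2·126 + 855/18 + 7.9
= 252 + 47.50 + 7.90
= 307.4 mOsm/kg ≈ 307.4 mOsm/kg
Osmolar gap = measured − calculated = 303 − 307.4 = -4.4 mOsm/kg

-4.4 mOsm/kg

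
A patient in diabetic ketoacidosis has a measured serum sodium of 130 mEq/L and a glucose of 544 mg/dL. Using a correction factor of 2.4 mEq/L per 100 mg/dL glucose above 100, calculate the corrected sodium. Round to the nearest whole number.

Corrected Na = measured Na + 2.4 · (glucose − 100)/100
= 130 + 2.4 · (544 − 100)/100
= 130 + 10.7
= 140.7 mEq/L

141 mEq/L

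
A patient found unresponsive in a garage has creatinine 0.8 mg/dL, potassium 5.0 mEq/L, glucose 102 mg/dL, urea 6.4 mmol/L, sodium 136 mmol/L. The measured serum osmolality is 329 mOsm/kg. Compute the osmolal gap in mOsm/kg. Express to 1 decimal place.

44.9 mOsm/kg

Calculated osmolality = 2·Na + glucose/18 + urea
= 2·136 + 102/18 + 6.4
= 272 + 5.67 + 6.40
= 284.07 mOsm/kg ≈ 284.1 mOsm/kg
Osmolar gap = measured − calculated = 329 − 284.1 = 44.9 mOsm/kg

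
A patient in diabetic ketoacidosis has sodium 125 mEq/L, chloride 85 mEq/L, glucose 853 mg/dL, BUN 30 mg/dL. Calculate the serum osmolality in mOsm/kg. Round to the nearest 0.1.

Calculated osmolality = 2·Na + glucose/18 + BUN/2.8
= 2·125 + 853/18 + 30/2.8
= 250 + 47.39 + 10.71
= 308.1 mOsm/kg

308.1 mOsm/kg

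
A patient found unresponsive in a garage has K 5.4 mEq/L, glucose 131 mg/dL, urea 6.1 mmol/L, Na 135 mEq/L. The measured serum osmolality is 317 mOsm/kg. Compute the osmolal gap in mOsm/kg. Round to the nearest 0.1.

Calculated osmolality = 2·Na + glucose/18 + urea
= 2·135 + 131/18 + 6.1
= 270 + 7.28 + 6.10
= 283.38 mOsm/kg ≈ 283.4 mOsm/kg
Osmolar gap = measured − calculated = 317 − 283.4 = 33.6 mOsm/kg

33.6 mOsm/kg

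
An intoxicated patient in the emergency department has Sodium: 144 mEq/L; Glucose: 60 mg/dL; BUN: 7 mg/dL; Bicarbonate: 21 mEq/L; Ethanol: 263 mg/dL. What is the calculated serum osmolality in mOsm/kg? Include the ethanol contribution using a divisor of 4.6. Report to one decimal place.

351.0 mOsm/kg

Calculated osmolality = 2·Na + glucose/18 + BUN/2.8 + ethanol/4.6
= 2·144 + 60/18 + 7/2.8 + 263/4.6
= 288 + 3.33 + 2.50 + 57.17
= 351 mOsm/kg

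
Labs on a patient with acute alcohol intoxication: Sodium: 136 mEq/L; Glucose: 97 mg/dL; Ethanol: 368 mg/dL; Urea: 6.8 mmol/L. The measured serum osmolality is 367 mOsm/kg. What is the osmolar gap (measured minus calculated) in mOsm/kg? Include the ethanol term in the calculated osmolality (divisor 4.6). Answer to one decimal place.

Calculated osmolality = 2·Na + glucose/18 + urea + ethanol/4.6
= 2·136 + 97/18 + 6.8 + 368/4.6
= 272 + 5.39 + 6.80 + 80
= 364.19 mOsm/kg ≈ 364.2 mOsm/kg
Osmolar gap = measured − calculated = 367 − 364.2 = 2.8 mOsm/kg

2.8 mOsm/kg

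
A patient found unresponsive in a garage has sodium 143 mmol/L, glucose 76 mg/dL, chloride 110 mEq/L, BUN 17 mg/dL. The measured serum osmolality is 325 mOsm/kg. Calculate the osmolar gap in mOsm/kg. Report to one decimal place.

28.7 mOsm/kg

Calculated osmolality = 2·Na + glucose/18 + BUN/2.8
= 2·143 + 76/18 + 17/2.8
= 286 + 4.22 + 6.07
= 296.29 mOsm/kg ≈ 296.3 mOsm/kg
Osmolar gap = measured − calculated = 325 − 296.3 = 28.7 mOsm/kg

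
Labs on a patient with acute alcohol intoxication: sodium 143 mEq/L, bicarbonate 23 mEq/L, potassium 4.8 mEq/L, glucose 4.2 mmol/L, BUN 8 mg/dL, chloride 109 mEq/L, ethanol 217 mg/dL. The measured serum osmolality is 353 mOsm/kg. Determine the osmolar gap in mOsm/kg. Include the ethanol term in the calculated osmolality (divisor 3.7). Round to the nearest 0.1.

1.3 mOsm/kg

Calculated osmolality = 2·Na + glucose + BUN/2.8 + ethanol/3.7
= 2·143 + 4.2 + 8/2.8 + 217/3.7
= 286 + 4.20 + 2.86 + 58.65
= 351.71 mOsm/kg ≈ 351.7 mOsm/kg
Osmolar gap = measured − calculated = 353 − 351.7 = 1.3 mOsm/kg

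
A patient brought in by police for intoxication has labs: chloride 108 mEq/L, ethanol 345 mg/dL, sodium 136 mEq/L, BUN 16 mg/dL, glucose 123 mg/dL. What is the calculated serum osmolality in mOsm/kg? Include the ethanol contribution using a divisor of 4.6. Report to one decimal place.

Calculated osmolality = 2·Na + glucose/18 + BUN/2.8 + ethanol/4.6
= 2·136 + 123/18 + 16/2.8 + 345/4.6
= 272 + 6.83 + 5.71 + 75
= 359.54 mOsm/kg

359.5 mOsm/kg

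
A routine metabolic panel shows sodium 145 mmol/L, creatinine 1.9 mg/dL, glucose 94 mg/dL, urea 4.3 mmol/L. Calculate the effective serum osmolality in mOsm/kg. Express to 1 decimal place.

Effective osmolality excludes urea (freely permeant across cell membranes):
2·Na + glucose/18
= 2·145 + 94/18
= 290 + 5.22
= 295.22 mOsm/kg

295.2 mOsm/kg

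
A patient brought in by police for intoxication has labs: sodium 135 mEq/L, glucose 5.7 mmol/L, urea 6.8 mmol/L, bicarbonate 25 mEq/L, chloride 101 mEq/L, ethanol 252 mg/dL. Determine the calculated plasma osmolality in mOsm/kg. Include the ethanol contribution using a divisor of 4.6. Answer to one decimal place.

337.3 mOsm/kg

Calculated osmolality = 2·Na + glucose + urea + ethanol/4.6
= 2·135 + 5.7 + 6.8 + 252/4.6
= 270 + 5.70 + 6.80 + 54.78
= 337.28 mOsm/kg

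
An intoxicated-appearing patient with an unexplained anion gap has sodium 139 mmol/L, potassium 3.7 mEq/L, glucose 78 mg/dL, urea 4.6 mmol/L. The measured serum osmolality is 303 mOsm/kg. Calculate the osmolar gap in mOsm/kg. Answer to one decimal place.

16.1 mOsm/kg

Calculated osmolality = 2·Na + glucose/18 + urea
= 2·139 + 78/18 + 4.6
= 278 + 4.33 + 4.60
= 286.93 mOsm/kg ≈ 286.9 mOsm/kg
Osmolar gap = measured − calculated = 303 − 286.9 = 16.1 mOsm/kg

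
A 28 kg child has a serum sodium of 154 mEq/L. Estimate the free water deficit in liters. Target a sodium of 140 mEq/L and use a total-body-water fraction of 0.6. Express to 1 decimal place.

TBW = 0.6 · 28 = 16.8 L
Free water deficit = TBW · (Na/140 − 1)
= 16.8 · (154/140 − 1)
= 16.8 · 0.1
= 1.68 L

1.7 L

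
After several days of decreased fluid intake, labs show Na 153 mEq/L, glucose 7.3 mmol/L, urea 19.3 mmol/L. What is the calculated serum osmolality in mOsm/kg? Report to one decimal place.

Calculated osmolality = 2·Na + glucose + urea
= 2·153 + 7.3 + 19.3
= 306 + 7.30 + 19.30
= 332.6 mOsm/kg

332.6 mOsm/kg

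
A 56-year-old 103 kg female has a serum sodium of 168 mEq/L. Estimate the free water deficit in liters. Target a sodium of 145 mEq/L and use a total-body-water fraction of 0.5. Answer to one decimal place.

TBW = 0.5 · 103 = 51.5 L
Free water deficit = TBW · (Na/145 − 1)
= 51.5 · (168/145 − 1)
= 51.5 · 0.1586
= 8.17 L

8.2 L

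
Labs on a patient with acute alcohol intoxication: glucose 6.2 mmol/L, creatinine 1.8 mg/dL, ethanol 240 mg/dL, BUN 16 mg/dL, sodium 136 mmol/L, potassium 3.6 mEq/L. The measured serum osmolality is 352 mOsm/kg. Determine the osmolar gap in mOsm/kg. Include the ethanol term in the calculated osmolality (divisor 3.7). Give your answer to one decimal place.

Calculated osmolality = 2·Na + glucose + BUN/2.8 + ethanol/3.7
= 2·136 + 6.2 + 16/2.8 + 240/3.7
= 272 + 6.20 + 5.71 + 64.86
= 348.77 mOsm/kg ≈ 348.8 mOsm/kg
Osmolar gap = measured − calculated = 352 − 348.8 = 3.2 mOsm/kg

3.2 mOsm/kg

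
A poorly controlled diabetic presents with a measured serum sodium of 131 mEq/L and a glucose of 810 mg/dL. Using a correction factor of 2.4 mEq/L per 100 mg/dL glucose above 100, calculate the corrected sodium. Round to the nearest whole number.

148 mEq/L

Corrected Na = measured Na + 2.4 · (glucose − 100)/100
= 131 + 2.4 · (810 − 100)/100
= 131 + 17
= 148 mEq/L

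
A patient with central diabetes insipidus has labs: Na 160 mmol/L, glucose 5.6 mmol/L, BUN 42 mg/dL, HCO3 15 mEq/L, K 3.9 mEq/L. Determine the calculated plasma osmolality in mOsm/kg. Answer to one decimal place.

Calculated osmolality = 2·Na + glucose + BUN/2.8
= 2·160 + 5.6 + 42/2.8
= 320 + 5.60 + 15
= 340.6 mOsm/kg

340.6 mOsm/kg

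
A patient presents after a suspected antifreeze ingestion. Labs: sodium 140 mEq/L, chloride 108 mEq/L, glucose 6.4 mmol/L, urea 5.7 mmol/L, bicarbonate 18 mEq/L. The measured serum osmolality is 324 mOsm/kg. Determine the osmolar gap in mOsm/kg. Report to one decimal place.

31.9 mOsm/kg

Calculated osmolality = 2·Na + glucose + urea
= 2·140 + 6.4 + 5.7
= 280 + 6.40 + 5.70
= 292.1 mOsm/kg ≈ 292.1 mOsm/kg
Osmolar gap = measured − calculated = 324 − 292.1 = 31.9 mOsm/kg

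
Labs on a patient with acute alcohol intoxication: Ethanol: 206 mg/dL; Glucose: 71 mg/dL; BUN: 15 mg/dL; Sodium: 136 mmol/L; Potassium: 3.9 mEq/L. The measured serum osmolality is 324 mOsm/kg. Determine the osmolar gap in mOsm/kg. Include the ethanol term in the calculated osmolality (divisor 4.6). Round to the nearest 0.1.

-2.1 mOsm/kg

Calculated osmolality = 2·Na + glucose/18 + BUN/2.8 + ethanol/4.6
= 2·136 + 71/18 + 15/2.8 + 206/4.6
= 272 + 3.94 + 5.36 + 44.78
= 326.08 mOsm/kg ≈ 326.1 mOsm/kg
Osmolar gap = measured − calculated = 324 − 326.1 = -2.1 mOsm/kg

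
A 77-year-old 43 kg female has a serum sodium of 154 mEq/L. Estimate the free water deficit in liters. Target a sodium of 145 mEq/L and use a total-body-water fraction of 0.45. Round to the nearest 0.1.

TBW = 0.45 · 43 = 19.35 L
Free water deficit = TBW · (Na/145 − 1)
= 19.35 · (154/145 − 1)
= 19.35 · 0.0621
= 1.2 L

1.2 L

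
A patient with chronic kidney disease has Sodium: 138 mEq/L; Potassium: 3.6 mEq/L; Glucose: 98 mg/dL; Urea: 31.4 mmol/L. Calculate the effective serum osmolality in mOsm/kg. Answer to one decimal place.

Effective osmolality excludes urea (freely permeant across cell membranes):
2·Na + glucose/18
= 2·138 + 98/18
= 276 + 5.44
= 281.44 mOsm/kg

281.4 mOsm/kg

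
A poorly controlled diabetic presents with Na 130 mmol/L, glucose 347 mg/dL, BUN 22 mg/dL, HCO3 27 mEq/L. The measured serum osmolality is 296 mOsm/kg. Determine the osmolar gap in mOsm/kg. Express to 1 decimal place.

Calculated osmolality = 2·Na + glucose/18 + BUN/2.8
= 2·130 + 347/18 + 22/2.8
= 260 + 19.28 + 7.86
= 287.14 mOsm/kg ≈ 287.1 mOsm/kg
Osmolar gap = measured − calculated = 296 − 287.1 = 8.9 mOsm/kg

8.9 mOsm/kg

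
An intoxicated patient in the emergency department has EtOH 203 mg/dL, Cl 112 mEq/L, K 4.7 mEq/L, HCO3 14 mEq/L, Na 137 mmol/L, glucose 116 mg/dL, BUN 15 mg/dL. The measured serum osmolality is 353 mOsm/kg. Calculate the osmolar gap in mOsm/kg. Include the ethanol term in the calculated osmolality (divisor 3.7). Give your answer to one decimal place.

Calculated osmolality = 2·Na + glucose/18 + BUN/2.8 + ethanol/3.7
= 2·137 + 116/18 + 15/2.8 + 203/3.7
= 274 + 6.44 + 5.36 + 54.86
= 340.66 mOsm/kg ≈ 340.7 mOsm/kg
Osmolar gap = measured − calculated = 353 − 340.7 = 12.3 mOsm/kg

12.3 mOsm/kg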